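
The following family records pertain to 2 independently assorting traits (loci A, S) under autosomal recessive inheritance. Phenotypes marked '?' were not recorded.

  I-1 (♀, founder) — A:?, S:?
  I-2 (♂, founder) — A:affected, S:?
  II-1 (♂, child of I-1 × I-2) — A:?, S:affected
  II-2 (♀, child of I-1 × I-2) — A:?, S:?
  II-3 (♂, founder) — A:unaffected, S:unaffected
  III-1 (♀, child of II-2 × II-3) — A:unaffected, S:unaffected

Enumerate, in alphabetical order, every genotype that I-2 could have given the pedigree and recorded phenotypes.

I-2 ∈ {aa Ss, aa ss}

A/I-1 ? ·: AA|Aa|aa
A/I-2 aff ·: aa
A/II-1 ? I-1×I-2: Aa|aa
A/II-2 ? I-1×I-2: Aa|aa
A/II-3 un ·: AA|Aa
A/III-1 un II-2×II-3: AA|Aa
⇒ A over [I-1,I-2,II-1,II-2,II-3,III-1]: 18 consistent
S/I-1 ? ·: Ss|ss
S/I-2 ? ·: Ss|ss
S/II-1 aff I-1×I-2: ss
S/II-2 ? I-1×I-2: SS|Ss|ss
S/II-3 un ·: SS|Ss
S/III-1 un II-2×II-3: SS|Ss
⇒ S over [I-1,I-2,II-1,II-2,II-3,III-1]: 23 consistent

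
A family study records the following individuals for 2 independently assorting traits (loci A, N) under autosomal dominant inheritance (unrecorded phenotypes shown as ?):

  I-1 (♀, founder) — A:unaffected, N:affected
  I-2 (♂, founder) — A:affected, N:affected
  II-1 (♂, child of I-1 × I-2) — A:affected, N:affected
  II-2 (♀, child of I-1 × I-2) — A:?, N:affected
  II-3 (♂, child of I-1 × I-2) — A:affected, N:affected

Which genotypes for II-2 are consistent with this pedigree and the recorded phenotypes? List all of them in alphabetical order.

A/I-1 un ·: aa
A/I-2 aff ·: Aa|AA
A/II-1 aff I-1×I-2: Aa
A/II-2 ? I-1×I-2: aa|Aa
A/II-3 aff I-1×I-2: Aa
⇒ A over [I-1,I-2,II-1,II-2,II-3]: 3 consistent
N/I-1 aff ·: Nn|NN
N/I-2 aff ·: Nn|NN
N/II-1 aff I-1×I-2: Nn|NN
N/II-2 aff I-1×I-2: Nn|NN
N/II-3 aff I-1×I-2: Nn|NN
⇒ N over [I-1,I-2,II-1,II-2,II-3]: 25 consistent

II-2 ∈ {Aa NN, Aa Nn, aa NN, aa Nn}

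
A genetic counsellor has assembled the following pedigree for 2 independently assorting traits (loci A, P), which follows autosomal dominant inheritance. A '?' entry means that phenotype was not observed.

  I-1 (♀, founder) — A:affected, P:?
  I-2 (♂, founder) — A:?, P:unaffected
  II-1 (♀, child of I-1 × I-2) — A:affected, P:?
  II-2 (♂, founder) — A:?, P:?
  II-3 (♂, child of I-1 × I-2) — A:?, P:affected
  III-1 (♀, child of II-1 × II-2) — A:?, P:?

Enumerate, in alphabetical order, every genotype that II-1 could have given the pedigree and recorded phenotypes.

A/I-1 aff ·: Aa|AA
A/I-2 ? ·: aa|Aa|AA
A/II-1 aff I-1×I-2: Aa|AA
A/II-2 ? ·: aa|Aa|AA
A/II-3 ? I-1×I-2: aa|Aa|AA
A/III-1 ? II-1×II-2: aa|Aa|AA
⇒ A over [I-1,I-2,II-1,II-2,II-3,III-1]: 102 consistent
P/I-1 ? ·: Pp|PP
P/I-2 un ·: pp
P/II-1 ? I-1×I-2: pp|Pp
P/II-2 ? ·: pp|Pp|PP
P/II-3 aff I-1×I-2: Pp
P/III-1 ? II-1×II-2: pp|Pp|PP
⇒ P over [I-1,I-2,II-1,II-2,II-3,III-1]: 18 consistent

II-1 ∈ {AA Pp, AA pp, Aa Pp, Aa pp}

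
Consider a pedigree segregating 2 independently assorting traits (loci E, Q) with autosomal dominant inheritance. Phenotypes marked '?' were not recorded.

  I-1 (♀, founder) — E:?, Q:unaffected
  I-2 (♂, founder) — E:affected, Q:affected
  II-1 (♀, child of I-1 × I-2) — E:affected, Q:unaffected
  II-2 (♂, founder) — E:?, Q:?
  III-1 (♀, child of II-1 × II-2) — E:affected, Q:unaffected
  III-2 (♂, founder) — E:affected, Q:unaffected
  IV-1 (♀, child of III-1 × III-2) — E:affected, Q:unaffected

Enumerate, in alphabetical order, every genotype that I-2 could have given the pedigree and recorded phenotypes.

E/I-1 ? ·: ee|Ee|EE
E/I-2 aff ·: Ee|EE
E/II-1 aff I-1×I-2: Ee|EE
E/II-2 ? ·: ee|Ee|EE
E/III-1 aff II-1×II-2: Ee|EE
E/III-2 aff ·: Ee|EE
E/IV-1 aff III-1×III-2: Ee|EE
⇒ E over [I-1,I-2,II-1,II-2,III-1,III-2,IV-1]: 146 consistent
Q/I-1 un ·: qq
Q/I-2 aff ·: Qq
Q/II-1 un I-1×I-2: qq
Q/II-2 ? ·: qq|Qq
Q/III-1 un II-1×II-2: qq
Q/III-2 un ·: qq
Q/IV-1 un III-1×III-2: qq
⇒ Q over [I-1,I-2,II-1,II-2,III-1,III-2,IV-1]: 2 consistent

I-2 ∈ {EE Qq, Ee Qq}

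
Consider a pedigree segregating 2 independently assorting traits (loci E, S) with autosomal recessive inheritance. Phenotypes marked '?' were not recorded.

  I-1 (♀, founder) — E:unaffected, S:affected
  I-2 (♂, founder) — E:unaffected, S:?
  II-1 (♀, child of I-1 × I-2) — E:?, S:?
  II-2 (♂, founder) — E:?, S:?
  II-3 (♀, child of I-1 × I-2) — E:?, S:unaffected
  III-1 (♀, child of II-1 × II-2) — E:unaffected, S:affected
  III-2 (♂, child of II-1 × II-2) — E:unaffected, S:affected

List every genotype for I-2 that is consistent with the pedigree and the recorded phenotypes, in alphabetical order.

E/I-1 un ·: EE|Ee
E/I-2 un ·: EE|Ee
E/II-1 ? I-1×I-2: EE|Ee|ee
E/II-2 ? ·: EE|Ee|ee
E/II-3 ? I-1×I-2: EE|Ee|ee
E/III-1 un II-1×II-2: EE|Ee
E/III-2 un II-1×II-2: EE|Ee
⇒ E over [I-1,I-2,II-1,II-2,II-3,III-1,III-2]: 117 consistent
S/I-1 aff ·: ss
S/I-2 ? ·: SS|Ss
S/II-1 ? I-1×I-2: Ss|ss
S/II-2 ? ·: Ss|ss
S/II-3 un I-1×I-2: Ss
S/III-1 aff II-1×II-2: ss
S/III-2 aff II-1×II-2: ss
⇒ S over [I-1,I-2,II-1,II-2,II-3,III-1,III-2]: 6 consistent

I-2 ∈ {EE SS, EE Ss, Ee SS, Ee Ss}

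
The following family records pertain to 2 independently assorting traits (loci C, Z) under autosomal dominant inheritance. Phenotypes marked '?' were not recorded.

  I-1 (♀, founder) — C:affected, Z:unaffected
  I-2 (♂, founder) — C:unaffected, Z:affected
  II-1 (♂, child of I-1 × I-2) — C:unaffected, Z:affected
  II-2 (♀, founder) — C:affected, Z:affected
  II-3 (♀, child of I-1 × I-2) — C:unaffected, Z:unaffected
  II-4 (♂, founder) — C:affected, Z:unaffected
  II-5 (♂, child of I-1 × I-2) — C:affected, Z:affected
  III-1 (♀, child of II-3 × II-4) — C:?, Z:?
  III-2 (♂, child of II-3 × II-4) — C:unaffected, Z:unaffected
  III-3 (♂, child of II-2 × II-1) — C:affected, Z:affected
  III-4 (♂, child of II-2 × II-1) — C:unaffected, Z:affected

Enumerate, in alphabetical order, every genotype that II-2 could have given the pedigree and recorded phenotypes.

C/I-1 aff ·: Cc
C/I-2 un ·: cc
C/II-1 un I-1×I-2: cc
C/II-2 aff ·: Cc
C/II-3 un I-1×I-2: cc
C/II-4 aff ·: Cc
C/II-5 aff I-1×I-2: Cc
C/III-1 ? II-3×II-4: cc|Cc
C/III-2 un II-3×II-4: cc
C/III-3 aff II-2×II-1: Cc
C/III-4 un II-2×II-1: cc
⇒ C over [I-1,I-2,II-1,II-2,II-3,II-4,II-5,III-1,III-2,III-3,III-4]: 2 consistent
Z/I-1 un ·: zz
Z/I-2 aff ·: Zz
Z/II-1 aff I-1×I-2: Zz
Z/II-2 aff ·: Zz|ZZ
Z/II-3 un I-1×I-2: zz
Z/II-4 un ·: zz
Z/II-5 aff I-1×I-2: Zz
Z/III-1 ? II-3×II-4: zz
Z/III-2 un II-3×II-4: zz
Z/III-3 aff II-2×II-1: Zz|ZZ
Z/III-4 aff II-2×II-1: Zz|ZZ
⇒ Z over [I-1,I-2,II-1,II-2,II-3,II-4,II-5,III-1,III-2,III-3,III-4]: 8 consistent

II-2 ∈ {Cc ZZ, Cc Zz}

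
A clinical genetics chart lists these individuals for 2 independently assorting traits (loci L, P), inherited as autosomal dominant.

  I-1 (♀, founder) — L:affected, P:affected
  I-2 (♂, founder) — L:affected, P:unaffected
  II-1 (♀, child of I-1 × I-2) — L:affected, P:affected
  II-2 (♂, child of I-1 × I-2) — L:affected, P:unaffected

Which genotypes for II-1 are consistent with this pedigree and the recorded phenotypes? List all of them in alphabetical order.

L/I-1 aff ·: Ll|LL
L/I-2 aff ·: Ll|LL
L/II-1 aff I-1×I-2: Ll|LL
L/II-2 aff I-1×I-2: Ll|LL
⇒ L over [I-1,I-2,II-1,II-2]: 13 consistent
P/I-1 aff ·: Pp
P/I-2 un ·: pp
P/II-1 aff I-1×I-2: Pp
P/II-2 un I-1×I-2: pp
⇒ P over [I-1,I-2,II-1,II-2]: 1 consistent

II-1 ∈ {LL Pp, Ll Pp}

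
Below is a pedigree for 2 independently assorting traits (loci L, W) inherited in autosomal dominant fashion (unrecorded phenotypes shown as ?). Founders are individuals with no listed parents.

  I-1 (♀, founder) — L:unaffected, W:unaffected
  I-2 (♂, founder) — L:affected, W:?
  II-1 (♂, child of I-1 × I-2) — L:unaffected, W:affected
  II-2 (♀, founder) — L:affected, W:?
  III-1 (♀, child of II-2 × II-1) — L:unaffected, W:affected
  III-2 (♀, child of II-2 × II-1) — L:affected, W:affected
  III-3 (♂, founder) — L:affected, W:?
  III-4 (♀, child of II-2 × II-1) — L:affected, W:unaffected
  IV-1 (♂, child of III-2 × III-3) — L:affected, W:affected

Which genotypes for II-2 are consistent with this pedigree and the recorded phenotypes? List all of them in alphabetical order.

L/I-1 un ·: ll
L/I-2 aff ·: Ll
L/II-1 un I-1×I-2: ll
L/II-2 aff ·: Ll
L/III-1 un II-2×II-1: ll
L/III-2 aff II-2×II-1: Ll
L/III-3 aff ·: Ll|LL
L/III-4 aff II-2×II-1: Ll
L/IV-1 aff III-2×III-3: Ll|LL
⇒ L over [I-1,I-2,II-1,II-2,III-1,III-2,III-3,III-4,IV-1]: 4 consistent
W/I-1 un ·: ww
W/I-2 ? ·: Ww|WW
W/II-1 aff I-1×I-2: Ww
W/II-2 ? ·: ww|Ww
W/III-1 aff II-2×II-1: Ww|WW
W/III-2 aff II-2×II-1: Ww|WW
W/III-3 ? ·: ww|Ww|WW
W/III-4 un II-2×II-1: ww
W/IV-1 aff III-2×III-3: Ww|WW
⇒ W over [I-1,I-2,II-1,II-2,III-1,III-2,III-3,III-4,IV-1]: 46 consistent

II-2 ∈ {Ll Ww, Ll ww}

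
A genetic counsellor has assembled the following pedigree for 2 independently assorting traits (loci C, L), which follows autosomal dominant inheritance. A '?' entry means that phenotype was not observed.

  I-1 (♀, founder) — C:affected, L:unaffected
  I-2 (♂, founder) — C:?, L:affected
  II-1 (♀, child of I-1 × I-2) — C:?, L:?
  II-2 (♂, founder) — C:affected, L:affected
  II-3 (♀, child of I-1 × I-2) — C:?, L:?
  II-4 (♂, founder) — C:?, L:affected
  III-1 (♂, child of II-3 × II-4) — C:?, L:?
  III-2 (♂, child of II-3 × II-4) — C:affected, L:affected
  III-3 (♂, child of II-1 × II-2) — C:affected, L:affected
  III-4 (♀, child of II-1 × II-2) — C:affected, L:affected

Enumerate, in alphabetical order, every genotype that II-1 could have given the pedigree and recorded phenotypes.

II-1 ∈ {CC Ll, CC ll, Cc Ll, Cc ll, cc Ll, cc ll}

C/I-1 aff ·: Cc|CC
C/I-2 ? ·: cc|Cc|CC
C/II-1 ? I-1×I-2: cc|Cc|CC
C/II-2 aff ·: Cc|CC
C/II-3 ? I-1×I-2: cc|Cc|CC
C/II-4 ? ·: cc|Cc|CC
C/III-1 ? II-3×II-4: cc|Cc|CC
C/III-2 aff II-3×II-4: Cc|CC
C/III-3 aff II-1×II-2: Cc|CC
C/III-4 aff II-1×II-2: Cc|CC
⇒ C over [I-1,I-2,II-1,II-2,II-3,II-4,III-1,III-2,III-3,III-4]: 1059 consistent
L/I-1 un ·: ll
L/I-2 aff ·: Ll|LL
L/II-1 ? I-1×I-2: ll|Ll
L/II-2 aff ·: Ll|LL
L/II-3 ? I-1×I-2: ll|Ll
L/II-4 aff ·: Ll|LL
L/III-1 ? II-3×II-4: ll|Ll|LL
L/III-2 aff II-3×II-4: Ll|LL
L/III-3 aff II-1×II-2: Ll|LL
L/III-4 aff II-1×II-2: Ll|LL
⇒ L over [I-1,I-2,II-1,II-2,II-3,II-4,III-1,III-2,III-3,III-4]: 210 consistent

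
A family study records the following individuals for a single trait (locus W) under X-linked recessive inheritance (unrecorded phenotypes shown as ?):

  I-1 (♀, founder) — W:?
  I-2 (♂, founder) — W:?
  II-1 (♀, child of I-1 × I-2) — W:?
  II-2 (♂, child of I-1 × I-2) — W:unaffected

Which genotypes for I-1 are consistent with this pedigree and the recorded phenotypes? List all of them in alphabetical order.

W/I-1 ? ·: X^WX^W|X^WX^w
W/I-2 ? ·: X^WY|X^wY
W/II-1 ? I-1×I-2: X^WX^W|X^WX^w|X^wX^w
W/II-2 un I-1×I-2: X^WY
⇒ W over [I-1,I-2,II-1,II-2]: 6 consistent

I-1 ∈ {X^WX^W, X^WX^w}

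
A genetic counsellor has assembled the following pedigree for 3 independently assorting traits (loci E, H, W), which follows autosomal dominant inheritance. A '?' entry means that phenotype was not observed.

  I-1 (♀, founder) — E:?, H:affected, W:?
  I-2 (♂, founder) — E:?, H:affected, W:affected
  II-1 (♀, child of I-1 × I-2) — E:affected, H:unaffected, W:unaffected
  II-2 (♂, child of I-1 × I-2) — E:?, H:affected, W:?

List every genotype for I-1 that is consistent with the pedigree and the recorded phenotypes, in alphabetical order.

E/I-1 ? ·: ee|Ee|EE
E/I-2 ? ·: ee|Ee|EE
E/II-1 aff I-1×I-2: Ee|EE
E/II-2 ? I-1×I-2: ee|Ee|EE
⇒ E over [I-1,I-2,II-1,II-2]: 21 consistent
H/I-1 aff ·: Hh
H/I-2 aff ·: Hh
H/II-1 un I-1×I-2: hh
H/II-2 aff I-1×I-2: Hh|HH
⇒ H over [I-1,I-2,II-1,II-2]: 2 consistent
W/I-1 ? ·: ww|Ww
W/I-2 aff ·: Ww
W/II-1 un I-1×I-2: ww
W/II-2 ? I-1×I-2: ww|Ww|WW
⇒ W over [I-1,I-2,II-1,II-2]: 5 consistent

I-1 ∈ {EE Hh Ww, EE Hh ww, Ee Hh Ww, Ee Hh ww, ee Hh Ww, ee Hh ww}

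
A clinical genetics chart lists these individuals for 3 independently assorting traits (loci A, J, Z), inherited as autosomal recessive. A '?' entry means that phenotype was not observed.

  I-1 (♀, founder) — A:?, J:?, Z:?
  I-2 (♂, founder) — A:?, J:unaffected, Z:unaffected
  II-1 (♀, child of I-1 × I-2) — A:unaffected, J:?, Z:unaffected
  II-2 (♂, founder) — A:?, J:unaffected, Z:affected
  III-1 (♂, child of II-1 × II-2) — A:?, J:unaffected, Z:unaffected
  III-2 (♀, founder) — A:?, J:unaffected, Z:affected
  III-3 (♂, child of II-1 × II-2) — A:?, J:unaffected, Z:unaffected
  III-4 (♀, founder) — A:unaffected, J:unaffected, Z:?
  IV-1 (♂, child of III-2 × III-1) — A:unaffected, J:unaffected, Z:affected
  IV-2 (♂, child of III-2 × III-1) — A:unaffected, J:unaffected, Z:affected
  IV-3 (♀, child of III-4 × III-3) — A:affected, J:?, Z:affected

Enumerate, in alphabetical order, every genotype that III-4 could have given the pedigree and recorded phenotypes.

III-4 ∈ {Aa JJ Zz, Aa JJ zz, Aa Jj Zz, Aa Jj zz}

A/I-1 ? ·: AA|Aa|aa
A/I-2 ? ·: AA|Aa|aa
A/II-1 un I-1×I-2: AA|Aa
A/II-2 ? ·: AA|Aa|aa
A/III-1 ? II-1×II-2: AA|Aa|aa
A/III-2 ? ·: AA|Aa|aa
A/III-3 ? II-1×II-2: Aa|aa
A/III-4 un ·: Aa
A/IV-1 un III-2×III-1: AA|Aa
A/IV-2 un III-2×III-1: AA|Aa
A/IV-3 aff III-4×III-3: aa
⇒ A over [I-1,I-2,II-1,II-2,III-1,III-2,III-3,III-4,IV-1,IV-2,IV-3]: 593 consistent
J/I-1 ? ·: JJ|Jj|jj
J/I-2 un ·: JJ|Jj
J/II-1 ? I-1×I-2: JJ|Jj|jj
J/II-2 un ·: JJ|Jj
J/III-1 un II-1×II-2: JJ|Jj
J/III-2 un ·: JJ|Jj
J/III-3 un II-1×II-2: JJ|Jj
J/III-4 un ·: JJ|Jj
J/IV-1 un III-2×III-1: JJ|Jj
J/IV-2 un III-2×III-1: JJ|Jj
J/IV-3 ? III-4×III-3: JJ|Jj|jj
⇒ J over [I-1,I-2,II-1,II-2,III-1,III-2,III-3,III-4,IV-1,IV-2,IV-3]: 1676 consistent
Z/I-1 ? ·: ZZ|Zz|zz
Z/I-2 un ·: ZZ|Zz
Z/II-1 un I-1×I-2: ZZ|Zz
Z/II-2 aff ·: zz
Z/III-1 un II-1×II-2: Zz
Z/III-2 aff ·: zz
Z/III-3 un II-1×II-2: Zz
Z/III-4 ? ·: Zz|zz
Z/IV-1 aff III-2×III-1: zz
Z/IV-2 aff III-2×III-1: zz
Z/IV-3 aff III-4×III-3: zz
⇒ Z over [I-1,I-2,II-1,II-2,III-1,III-2,III-3,III-4,IV-1,IV-2,IV-3]: 18 consistent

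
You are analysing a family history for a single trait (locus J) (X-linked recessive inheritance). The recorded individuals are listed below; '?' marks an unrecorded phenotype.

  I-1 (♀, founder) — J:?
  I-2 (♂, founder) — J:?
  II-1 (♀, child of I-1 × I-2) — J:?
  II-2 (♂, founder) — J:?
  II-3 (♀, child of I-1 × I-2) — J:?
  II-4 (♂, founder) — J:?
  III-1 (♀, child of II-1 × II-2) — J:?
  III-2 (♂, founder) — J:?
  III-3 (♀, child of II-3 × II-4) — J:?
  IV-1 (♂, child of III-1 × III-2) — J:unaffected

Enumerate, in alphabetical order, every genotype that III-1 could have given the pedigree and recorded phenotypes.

J/I-1 ? ·: X^JX^J|X^JX^j|X^jX^j
J/I-2 ? ·: X^JY|X^jY
J/II-1 ? I-1×I-2: X^JX^J|X^JX^j|X^jX^j
J/II-2 ? ·: X^JY|X^jY
J/II-3 ? I-1×I-2: X^JX^J|X^JX^j|X^jX^j
J/II-4 ? ·: X^JY|X^jY
J/III-1 ? II-1×II-2: X^JX^J|X^JX^j
J/III-2 ? ·: X^JY|X^jY
J/III-3 ? II-3×II-4: X^JX^J|X^JX^j|X^jX^j
J/IV-1 un III-1×III-2: X^JY
⇒ J over [I-1,I-2,II-1,II-2,II-3,II-4,III-1,III-2,III-3,IV-1]: 168 consistent

III-1 ∈ {X^JX^J, X^JX^j}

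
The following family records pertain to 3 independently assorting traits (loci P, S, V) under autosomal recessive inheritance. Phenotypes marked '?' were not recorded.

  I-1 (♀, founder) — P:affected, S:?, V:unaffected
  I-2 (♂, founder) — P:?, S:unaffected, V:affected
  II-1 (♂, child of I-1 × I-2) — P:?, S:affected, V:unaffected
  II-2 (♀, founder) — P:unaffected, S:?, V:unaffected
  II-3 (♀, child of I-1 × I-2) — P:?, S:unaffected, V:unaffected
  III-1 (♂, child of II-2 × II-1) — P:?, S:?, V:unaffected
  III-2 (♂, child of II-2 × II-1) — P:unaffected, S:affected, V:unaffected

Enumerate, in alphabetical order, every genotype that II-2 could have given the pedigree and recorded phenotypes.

P/I-1 aff ·: pp
P/I-2 ? ·: PP|Pp|pp
P/II-1 ? I-1×I-2: Pp|pp
P/II-2 un ·: PP|Pp
P/II-3 ? I-1×I-2: Pp|pp
P/III-1 ? II-2×II-1: PP|Pp|pp
P/III-2 un II-2×II-1: PP|Pp
⇒ P over [I-1,I-2,II-1,II-2,II-3,III-1,III-2]: 39 consistent
S/I-1 ? ·: Ss|ss
S/I-2 un ·: Ss
S/II-1 aff I-1×I-2: ss
S/II-2 ? ·: Ss|ss
S/II-3 un I-1×I-2: SS|Ss
S/III-1 ? II-2×II-1: Ss|ss
S/III-2 aff II-2×II-1: ss
⇒ S over [I-1,I-2,II-1,II-2,II-3,III-1,III-2]: 9 consistent
V/I-1 un ·: VV|Vv
V/I-2 aff ·: vv
V/II-1 un I-1×I-2: Vv
V/II-2 un ·: VV|Vv
V/II-3 un I-1×I-2: Vv
V/III-1 un II-2×II-1: VV|Vv
V/III-2 un II-2×II-1: VV|Vv
⇒ V over [I-1,I-2,II-1,II-2,II-3,III-1,III-2]: 16 consistent

II-2 ∈ {PP Ss VV, PP Ss Vv, PP ss VV, PP ss Vv, Pp Ss VV, Pp Ss Vv, Pp ss VV, Pp ss Vv}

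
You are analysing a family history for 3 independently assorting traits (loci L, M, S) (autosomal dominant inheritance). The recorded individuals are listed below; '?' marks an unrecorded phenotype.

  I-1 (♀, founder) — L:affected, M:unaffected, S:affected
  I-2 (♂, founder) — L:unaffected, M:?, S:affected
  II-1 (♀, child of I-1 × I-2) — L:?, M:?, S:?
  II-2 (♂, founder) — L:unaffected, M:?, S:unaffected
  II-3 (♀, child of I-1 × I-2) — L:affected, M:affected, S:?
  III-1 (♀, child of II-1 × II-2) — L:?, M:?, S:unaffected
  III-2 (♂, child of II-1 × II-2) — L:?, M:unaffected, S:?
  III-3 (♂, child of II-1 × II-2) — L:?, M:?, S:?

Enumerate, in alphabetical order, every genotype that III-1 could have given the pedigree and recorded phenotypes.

L/I-1 aff ·: Ll|LL
L/I-2 un ·: ll
L/II-1 ? I-1×I-2: ll|Ll
L/II-2 un ·: ll
L/II-3 aff I-1×I-2: Ll
L/III-1 ? II-1×II-2: ll|Ll
L/III-2 ? II-1×II-2: ll|Ll
L/III-3 ? II-1×II-2: ll|Ll
⇒ L over [I-1,I-2,II-1,II-2,II-3,III-1,III-2,III-3]: 17 consistent
M/I-1 un ·: mm
M/I-2 ? ·: Mm|MM
M/II-1 ? I-1×I-2: mm|Mm
M/II-2 ? ·: mm|Mm
M/II-3 aff I-1×I-2: Mm
M/III-1 ? II-1×II-2: mm|Mm|MM
M/III-2 un II-1×II-2: mm
M/III-3 ? II-1×II-2: mm|Mm|MM
⇒ M over [I-1,I-2,II-1,II-2,II-3,III-1,III-2,III-3]: 31 consistent
S/I-1 aff ·: Ss|SS
S/I-2 aff ·: Ss|SS
S/II-1 ? I-1×I-2: ss|Ss
S/II-2 un ·: ss
S/II-3 ? I-1×I-2: ss|Ss|SS
S/III-1 un II-1×II-2: ss
S/III-2 ? II-1×II-2: ss|Ss
S/III-3 ? II-1×II-2: ss|Ss
⇒ S over [I-1,I-2,II-1,II-2,II-3,III-1,III-2,III-3]: 31 consistent

III-1 ∈ {Ll MM ss, Ll Mm ss, Ll mm ss, ll MM ss, ll Mm ss, ll mm ss}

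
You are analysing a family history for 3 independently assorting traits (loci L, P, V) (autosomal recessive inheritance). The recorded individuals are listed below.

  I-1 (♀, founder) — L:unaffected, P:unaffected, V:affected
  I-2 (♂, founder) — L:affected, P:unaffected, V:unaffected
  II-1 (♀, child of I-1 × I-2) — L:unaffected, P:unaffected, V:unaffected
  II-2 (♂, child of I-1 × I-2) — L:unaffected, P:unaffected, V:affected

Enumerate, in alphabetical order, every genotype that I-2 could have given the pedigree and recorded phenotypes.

L/I-1 un ·: LL|Ll
L/I-2 aff ·: ll
L/II-1 un I-1×I-2: Ll
L/II-2 un I-1×I-2: Ll
⇒ L over [I-1,I-2,II-1,II-2]: 2 consistent
P/I-1 un ·: PP|Pp
P/I-2 un ·: PP|Pp
P/II-1 un I-1×I-2: PP|Pp
P/II-2 un I-1×I-2: PP|Pp
⇒ P over [I-1,I-2,II-1,II-2]: 13 consistent
V/I-1 aff ·: vv
V/I-2 un ·: Vv
V/II-1 un I-1×I-2: Vv
V/II-2 aff I-1×I-2: vv
⇒ V over [I-1,I-2,II-1,II-2]: 1 consistent

I-2 ∈ {ll PP Vv, ll Pp Vv}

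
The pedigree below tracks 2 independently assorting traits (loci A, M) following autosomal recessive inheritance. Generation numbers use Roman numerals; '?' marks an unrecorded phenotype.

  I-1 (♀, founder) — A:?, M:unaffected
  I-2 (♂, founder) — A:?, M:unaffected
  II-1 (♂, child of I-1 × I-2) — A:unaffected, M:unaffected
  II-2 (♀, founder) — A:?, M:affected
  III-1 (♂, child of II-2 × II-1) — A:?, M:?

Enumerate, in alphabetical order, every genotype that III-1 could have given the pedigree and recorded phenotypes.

A/I-1 ? ·: AA|Aa|aa
A/I-2 ? ·: AA|Aa|aa
A/II-1 un I-1×I-2: AA|Aa
A/II-2 ? ·: AA|Aa|aa
A/III-1 ? II-2×II-1: AA|Aa|aa
⇒ A over [I-1,I-2,II-1,II-2,III-1]: 65 consistent
M/I-1 un ·: MM|Mm
M/I-2 un ·: MM|Mm
M/II-1 un I-1×I-2: MM|Mm
M/II-2 aff ·: mm
M/III-1 ? II-2×II-1: Mm|mm
⇒ M over [I-1,I-2,II-1,II-2,III-1]: 10 consistent

III-1 ∈ {AA Mm, AA mm, Aa Mm, Aa mm, aa Mm, aa mm}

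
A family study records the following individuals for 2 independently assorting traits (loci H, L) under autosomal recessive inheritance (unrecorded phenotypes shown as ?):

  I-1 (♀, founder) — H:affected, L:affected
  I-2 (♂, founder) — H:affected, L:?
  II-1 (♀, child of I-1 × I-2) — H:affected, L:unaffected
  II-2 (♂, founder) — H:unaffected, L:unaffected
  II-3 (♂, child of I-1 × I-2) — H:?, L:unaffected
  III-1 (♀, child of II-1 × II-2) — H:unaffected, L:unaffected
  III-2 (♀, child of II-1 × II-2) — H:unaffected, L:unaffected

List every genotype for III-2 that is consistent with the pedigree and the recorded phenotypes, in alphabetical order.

III-2 ∈ {Hh LL, Hh Ll}

H/I-1 aff ·: hh
H/I-2 aff ·: hh
H/II-1 aff I-1×I-2: hh
H/II-2 un ·: HH|Hh
H/II-3 ? I-1×I-2: hh
H/III-1 un II-1×II-2: Hh
H/III-2 un II-1×II-2: Hh
⇒ H over [I-1,I-2,II-1,II-2,II-3,III-1,III-2]: 2 consistent
L/I-1 aff ·: ll
L/I-2 ? ·: LL|Ll
L/II-1 un I-1×I-2: Ll
L/II-2 un ·: LL|Ll
L/II-3 un I-1×I-2: Ll
L/III-1 un II-1×II-2: LL|Ll
L/III-2 un II-1×II-2: LL|Ll
⇒ L over [I-1,I-2,II-1,II-2,II-3,III-1,III-2]: 16 consistent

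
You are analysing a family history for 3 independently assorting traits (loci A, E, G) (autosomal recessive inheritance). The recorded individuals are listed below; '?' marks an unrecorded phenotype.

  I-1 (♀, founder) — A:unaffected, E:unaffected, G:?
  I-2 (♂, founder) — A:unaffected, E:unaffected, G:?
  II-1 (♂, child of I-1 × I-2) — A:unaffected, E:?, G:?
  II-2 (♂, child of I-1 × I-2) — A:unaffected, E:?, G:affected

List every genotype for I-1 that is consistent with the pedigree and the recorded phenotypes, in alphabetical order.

A/I-1 un ·: AA|Aa
A/I-2 un ·: AA|Aa
A/II-1 un I-1×I-2: AA|Aa
A/II-2 un I-1×I-2: AA|Aa
⇒ A over [I-1,I-2,II-1,II-2]: 13 consistent
E/I-1 un ·: EE|Ee
E/I-2 un ·: EE|Ee
E/II-1 ? I-1×I-2: EE|Ee|ee
E/II-2 ? I-1×I-2: EE|Ee|ee
⇒ E over [I-1,I-2,II-1,II-2]: 18 consistent
G/I-1 ? ·: Gg|gg
G/I-2 ? ·: Gg|gg
G/II-1 ? I-1×I-2: GG|Gg|gg
G/II-2 aff I-1×I-2: gg
⇒ G over [I-1,I-2,II-1,II-2]: 8 consistent

I-1 ∈ {AA EE Gg, AA EE gg, AA Ee Gg, AA Ee gg, Aa EE Gg, Aa EE gg, Aa Ee Gg, Aa Ee gg}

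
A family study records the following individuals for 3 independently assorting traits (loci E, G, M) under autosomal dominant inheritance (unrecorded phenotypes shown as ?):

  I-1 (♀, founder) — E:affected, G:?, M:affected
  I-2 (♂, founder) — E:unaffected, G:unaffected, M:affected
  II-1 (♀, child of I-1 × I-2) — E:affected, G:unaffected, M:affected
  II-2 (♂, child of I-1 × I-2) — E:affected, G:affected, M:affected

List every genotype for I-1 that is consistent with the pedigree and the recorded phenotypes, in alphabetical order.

E/I-1 aff ·: Ee|EE
E/I-2 un ·: ee
E/II-1 aff I-1×I-2: Ee
E/II-2 aff I-1×I-2: Ee
⇒ E over [I-1,I-2,II-1,II-2]: 2 consistent
G/I-1 ? ·: Gg
G/I-2 un ·: gg
G/II-1 un I-1×I-2: gg
G/II-2 aff I-1×I-2: Gg
⇒ G over [I-1,I-2,II-1,II-2]: 1 consistent
M/I-1 aff ·: Mm|MM
M/I-2 aff ·: Mm|MM
M/II-1 aff I-1×I-2: Mm|MM
M/II-2 aff I-1×I-2: Mm|MM
⇒ M over [I-1,I-2,II-1,II-2]: 13 consistent

I-1 ∈ {EE Gg MM, EE Gg Mm, Ee Gg MM, Ee Gg Mm}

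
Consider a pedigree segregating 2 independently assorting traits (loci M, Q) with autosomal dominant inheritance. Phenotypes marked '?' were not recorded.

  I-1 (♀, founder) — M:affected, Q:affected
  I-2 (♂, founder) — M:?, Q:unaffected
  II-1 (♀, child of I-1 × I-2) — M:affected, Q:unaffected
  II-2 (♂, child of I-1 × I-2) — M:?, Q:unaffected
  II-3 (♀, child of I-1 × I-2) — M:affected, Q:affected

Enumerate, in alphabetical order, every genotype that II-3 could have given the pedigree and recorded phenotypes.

M/I-1 aff ·: Mm|MM
M/I-2 ? ·: mm|Mm|MM
M/II-1 aff I-1×I-2: Mm|MM
M/II-2 ? I-1×I-2: mm|Mm|MM
M/II-3 aff I-1×I-2: Mm|MM
⇒ M over [I-1,I-2,II-1,II-2,II-3]: 32 consistent
Q/I-1 aff ·: Qq
Q/I-2 un ·: qq
Q/II-1 un I-1×I-2: qq
Q/II-2 un I-1×I-2: qq
Q/II-3 aff I-1×I-2: Qq
⇒ Q over [I-1,I-2,II-1,II-2,II-3]: 1 consistent

II-3 ∈ {MM Qq, Mm Qq}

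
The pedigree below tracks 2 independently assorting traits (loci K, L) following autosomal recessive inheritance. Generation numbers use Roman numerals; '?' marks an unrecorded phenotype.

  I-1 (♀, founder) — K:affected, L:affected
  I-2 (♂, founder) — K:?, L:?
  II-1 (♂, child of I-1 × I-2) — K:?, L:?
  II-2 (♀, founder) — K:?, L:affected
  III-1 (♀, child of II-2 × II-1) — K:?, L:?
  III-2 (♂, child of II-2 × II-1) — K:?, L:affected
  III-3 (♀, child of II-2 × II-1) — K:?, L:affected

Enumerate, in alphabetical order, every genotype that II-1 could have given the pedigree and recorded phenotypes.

K/I-1 aff ·: kk
K/I-2 ? ·: KK|Kk|kk
K/II-1 ? I-1×I-2: Kk|kk
K/II-2 ? ·: KK|Kk|kk
K/III-1 ? II-2×II-1: KK|Kk|kk
K/III-2 ? II-2×II-1: KK|Kk|kk
K/III-3 ? II-2×II-1: KK|Kk|kk
⇒ K over [I-1,I-2,II-1,II-2,III-1,III-2,III-3]: 106 consistent
L/I-1 aff ·: ll
L/I-2 ? ·: LL|Ll|ll
L/II-1 ? I-1×I-2: Ll|ll
L/II-2 aff ·: ll
L/III-1 ? II-2×II-1: Ll|ll
L/III-2 aff II-2×II-1: ll
L/III-3 aff II-2×II-1: ll
⇒ L over [I-1,I-2,II-1,II-2,III-1,III-2,III-3]: 6 consistent

II-1 ∈ {Kk Ll, Kk ll, kk Ll, kk ll}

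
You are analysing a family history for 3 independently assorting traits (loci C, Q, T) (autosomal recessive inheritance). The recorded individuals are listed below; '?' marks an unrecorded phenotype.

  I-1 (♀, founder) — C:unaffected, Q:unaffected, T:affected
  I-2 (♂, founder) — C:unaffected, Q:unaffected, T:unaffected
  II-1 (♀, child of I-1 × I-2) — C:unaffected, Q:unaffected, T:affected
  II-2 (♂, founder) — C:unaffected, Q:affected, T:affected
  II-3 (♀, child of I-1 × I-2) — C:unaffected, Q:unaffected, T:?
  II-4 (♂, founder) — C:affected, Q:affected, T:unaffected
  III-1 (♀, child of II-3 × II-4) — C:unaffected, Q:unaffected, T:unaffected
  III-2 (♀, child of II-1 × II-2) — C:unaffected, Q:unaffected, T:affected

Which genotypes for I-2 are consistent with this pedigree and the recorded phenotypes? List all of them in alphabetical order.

C/I-1 un ·: CC|Cc
C/I-2 un ·: CC|Cc
C/II-1 un I-1×I-2: CC|Cc
C/II-2 un ·: CC|Cc
C/II-3 un I-1×I-2: CC|Cc
C/II-4 aff ·: cc
C/III-1 un II-3×II-4: Cc
C/III-2 un II-1×II-2: CC|Cc
⇒ C over [I-1,I-2,II-1,II-2,II-3,II-4,III-1,III-2]: 45 consistent
Q/I-1 un ·: QQ|Qq
Q/I-2 un ·: QQ|Qq
Q/II-1 un I-1×I-2: QQ|Qq
Q/II-2 aff ·: qq
Q/II-3 un I-1×I-2: QQ|Qq
Q/II-4 aff ·: qq
Q/III-1 un II-3×II-4: Qq
Q/III-2 un II-1×II-2: Qq
⇒ Q over [I-1,I-2,II-1,II-2,II-3,II-4,III-1,III-2]: 13 consistent
T/I-1 aff ·: tt
T/I-2 un ·: Tt
T/II-1 aff I-1×I-2: tt
T/II-2 aff ·: tt
T/II-3 ? I-1×I-2: Tt|tt
T/II-4 un ·: TT|Tt
T/III-1 un II-3×II-4: TT|Tt
T/III-2 aff II-1×II-2: tt
⇒ T over [I-1,I-2,II-1,II-2,II-3,II-4,III-1,III-2]: 6 consistent

I-2 ∈ {CC QQ Tt, CC Qq Tt, Cc QQ Tt, Cc Qq Tt}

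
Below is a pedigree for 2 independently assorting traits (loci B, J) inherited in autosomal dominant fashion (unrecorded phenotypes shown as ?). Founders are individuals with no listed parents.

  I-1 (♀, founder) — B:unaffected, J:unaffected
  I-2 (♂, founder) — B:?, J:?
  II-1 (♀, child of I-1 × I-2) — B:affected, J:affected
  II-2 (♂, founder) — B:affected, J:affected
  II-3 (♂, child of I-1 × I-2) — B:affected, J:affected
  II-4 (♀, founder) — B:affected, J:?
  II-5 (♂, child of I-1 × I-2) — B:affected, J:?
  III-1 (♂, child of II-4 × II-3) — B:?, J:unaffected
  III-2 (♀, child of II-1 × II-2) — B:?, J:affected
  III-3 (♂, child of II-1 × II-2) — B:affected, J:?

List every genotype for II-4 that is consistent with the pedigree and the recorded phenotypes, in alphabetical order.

II-4 ∈ {BB Jj, BB jj, Bb Jj, Bb jj}

B/I-1 un ·: bb
B/I-2 ? ·: Bb|BB
B/II-1 aff I-1×I-2: Bb
B/II-2 aff ·: Bb|BB
B/II-3 aff I-1×I-2: Bb
B/II-4 aff ·: Bb|BB
B/II-5 aff I-1×I-2: Bb
B/III-1 ? II-4×II-3: bb|Bb|BB
B/III-2 ? II-1×II-2: bb|Bb|BB
B/III-3 aff II-1×II-2: Bb|BB
⇒ B over [I-1,I-2,II-1,II-2,II-3,II-4,II-5,III-1,III-2,III-3]: 100 consistent
J/I-1 un ·: jj
J/I-2 ? ·: Jj|JJ
J/II-1 aff I-1×I-2: Jj
J/II-2 aff ·: Jj|JJ
J/II-3 aff I-1×I-2: Jj
J/II-4 ? ·: jj|Jj
J/II-5 ? I-1×I-2: jj|Jj
J/III-1 un II-4×II-3: jj
J/III-2 aff II-1×II-2: Jj|JJ
J/III-3 ? II-1×II-2: jj|Jj|JJ
⇒ J over [I-1,I-2,II-1,II-2,II-3,II-4,II-5,III-1,III-2,III-3]: 60 consistent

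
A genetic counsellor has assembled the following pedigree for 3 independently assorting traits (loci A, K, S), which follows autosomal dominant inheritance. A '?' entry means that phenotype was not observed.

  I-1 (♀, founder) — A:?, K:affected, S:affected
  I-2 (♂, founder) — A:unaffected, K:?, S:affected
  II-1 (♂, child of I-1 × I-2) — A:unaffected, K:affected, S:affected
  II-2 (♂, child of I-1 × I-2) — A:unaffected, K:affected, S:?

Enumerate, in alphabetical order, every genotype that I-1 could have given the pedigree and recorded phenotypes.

A/I-1 ? ·: aa|Aa
A/I-2 un ·: aa
A/II-1 un I-1×I-2: aa
A/II-2 un I-1×I-2: aa
⇒ A over [I-1,I-2,II-1,II-2]: 2 consistent
K/I-1 aff ·: Kk|KK
K/I-2 ? ·: kk|Kk|KK
K/II-1 aff I-1×I-2: Kk|KK
K/II-2 aff I-1×I-2: Kk|KK
⇒ K over [I-1,I-2,II-1,II-2]: 15 consistent
S/I-1 aff ·: Ss|SS
S/I-2 aff ·: Ss|SS
S/II-1 aff I-1×I-2: Ss|SS
S/II-2 ? I-1×I-2: ss|Ss|SS
⇒ S over [I-1,I-2,II-1,II-2]: 15 consistent

I-1 ∈ {Aa KK SS, Aa KK Ss, Aa Kk SS, Aa Kk Ss, aa KK SS, aa KK Ss, aa Kk SS, aa Kk Ss}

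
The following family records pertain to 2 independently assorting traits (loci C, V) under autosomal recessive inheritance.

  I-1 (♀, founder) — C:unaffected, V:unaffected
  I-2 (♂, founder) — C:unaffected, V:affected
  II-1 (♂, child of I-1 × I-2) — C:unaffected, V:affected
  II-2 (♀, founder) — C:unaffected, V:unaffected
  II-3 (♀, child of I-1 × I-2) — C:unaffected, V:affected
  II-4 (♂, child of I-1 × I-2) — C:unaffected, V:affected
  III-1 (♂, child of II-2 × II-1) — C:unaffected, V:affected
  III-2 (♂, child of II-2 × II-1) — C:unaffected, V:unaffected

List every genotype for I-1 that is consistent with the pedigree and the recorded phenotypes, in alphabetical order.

I-1 ∈ {CC Vv, Cc Vv}

C/I-1 un ·: CC|Cc
C/I-2 un ·: CC|Cc
C/II-1 un I-1×I-2: CC|Cc
C/II-2 un ·: CC|Cc
C/II-3 un I-1×I-2: CC|Cc
C/II-4 un I-1×I-2: CC|Cc
C/III-1 un II-2×II-1: CC|Cc
C/III-2 un II-2×II-1: CC|Cc
⇒ C over [I-1,I-2,II-1,II-2,II-3,II-4,III-1,III-2]: 161 consistent
V/I-1 un ·: Vv
V/I-2 aff ·: vv
V/II-1 aff I-1×I-2: vv
V/II-2 un ·: Vv
V/II-3 aff I-1×I-2: vv
V/II-4 aff I-1×I-2: vv
V/III-1 aff II-2×II-1: vv
V/III-2 un II-2×II-1: Vv
⇒ V over [I-1,I-2,II-1,II-2,II-3,II-4,III-1,III-2]: 1 consistent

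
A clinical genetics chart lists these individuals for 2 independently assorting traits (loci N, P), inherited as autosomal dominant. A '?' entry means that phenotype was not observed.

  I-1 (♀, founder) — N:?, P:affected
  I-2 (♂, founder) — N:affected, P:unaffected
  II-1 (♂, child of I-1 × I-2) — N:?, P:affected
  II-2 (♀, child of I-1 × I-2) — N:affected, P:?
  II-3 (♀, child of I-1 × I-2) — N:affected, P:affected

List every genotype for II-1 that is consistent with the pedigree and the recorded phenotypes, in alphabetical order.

II-1 ∈ {NN Pp, Nn Pp, nn Pp}

N/I-1 ? ·: nn|Nn|NN
N/I-2 aff ·: Nn|NN
N/II-1 ? I-1×I-2: nn|Nn|NN
N/II-2 aff I-1×I-2: Nn|NN
N/II-3 aff I-1×I-2: Nn|NN
⇒ N over [I-1,I-2,II-1,II-2,II-3]: 32 consistent
P/I-1 aff ·: Pp|PP
P/I-2 un ·: pp
P/II-1 aff I-1×I-2: Pp
P/II-2 ? I-1×I-2: pp|Pp
P/II-3 aff I-1×I-2: Pp
⇒ P over [I-1,I-2,II-1,II-2,II-3]: 3 consistent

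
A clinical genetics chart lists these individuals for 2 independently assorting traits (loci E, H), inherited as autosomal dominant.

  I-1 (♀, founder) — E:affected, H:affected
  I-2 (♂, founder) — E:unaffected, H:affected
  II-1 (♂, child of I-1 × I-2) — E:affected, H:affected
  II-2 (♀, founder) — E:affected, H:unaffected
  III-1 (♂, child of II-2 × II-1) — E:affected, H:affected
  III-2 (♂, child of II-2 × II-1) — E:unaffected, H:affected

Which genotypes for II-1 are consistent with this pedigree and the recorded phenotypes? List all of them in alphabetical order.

II-1 ∈ {Ee HH, Ee Hh}

E/I-1 aff ·: Ee|EE
E/I-2 un ·: ee
E/II-1 aff I-1×I-2: Ee
E/II-2 aff ·: Ee
E/III-1 aff II-2×II-1: Ee|EE
E/III-2 un II-2×II-1: ee
⇒ E over [I-1,I-2,II-1,II-2,III-1,III-2]: 4 consistent
H/I-1 aff ·: Hh|HH
H/I-2 aff ·: Hh|HH
H/II-1 aff I-1×I-2: Hh|HH
H/II-2 un ·: hh
H/III-1 aff II-2×II-1: Hh
H/III-2 aff II-2×II-1: Hh
⇒ H over [I-1,I-2,II-1,II-2,III-1,III-2]: 7 consistent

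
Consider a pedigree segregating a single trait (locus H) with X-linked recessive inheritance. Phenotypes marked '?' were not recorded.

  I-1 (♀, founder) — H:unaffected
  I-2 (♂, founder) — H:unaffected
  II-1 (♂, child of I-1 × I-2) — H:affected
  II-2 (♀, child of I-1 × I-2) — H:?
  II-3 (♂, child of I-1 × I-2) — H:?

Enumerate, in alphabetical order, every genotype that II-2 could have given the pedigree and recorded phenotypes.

H/I-1 un ·: X^HX^h
H/I-2 un ·: X^HY
H/II-1 aff I-1×I-2: X^hY
H/II-2 ? I-1×I-2: X^HX^H|X^HX^h
H/II-3 ? I-1×I-2: X^HY|X^hY
⇒ H over [I-1,I-2,II-1,II-2,II-3]: 4 consistent

II-2 ∈ {X^HX^H, X^HX^h}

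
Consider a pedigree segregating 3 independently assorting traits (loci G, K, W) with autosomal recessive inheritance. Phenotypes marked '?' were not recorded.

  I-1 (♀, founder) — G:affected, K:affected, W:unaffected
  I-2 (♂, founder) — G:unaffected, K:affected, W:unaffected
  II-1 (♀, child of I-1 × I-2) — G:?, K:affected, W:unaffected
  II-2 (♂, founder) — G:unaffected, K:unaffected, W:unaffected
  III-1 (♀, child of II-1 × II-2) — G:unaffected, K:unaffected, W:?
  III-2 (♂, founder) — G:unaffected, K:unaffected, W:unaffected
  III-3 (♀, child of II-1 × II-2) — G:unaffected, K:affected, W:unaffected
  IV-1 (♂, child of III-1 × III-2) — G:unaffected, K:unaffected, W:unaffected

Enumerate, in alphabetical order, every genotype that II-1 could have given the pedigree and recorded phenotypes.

II-1 ∈ {Gg kk WW, Gg kk Ww, gg kk WW, gg kk Ww}

G/I-1 aff ·: gg
G/I-2 un ·: GG|Gg
G/II-1 ? I-1×I-2: Gg|gg
G/II-2 un ·: GG|Gg
G/III-1 un II-1×II-2: GG|Gg
G/III-2 un ·: GG|Gg
G/III-3 un II-1×II-2: GG|Gg
G/IV-1 un III-1×III-2: GG|Gg
⇒ G over [I-1,I-2,II-1,II-2,III-1,III-2,III-3,IV-1]: 64 consistent
K/I-1 aff ·: kk
K/I-2 aff ·: kk
K/II-1 aff I-1×I-2: kk
K/II-2 un ·: Kk
K/III-1 un II-1×II-2: Kk
K/III-2 un ·: KK|Kk
K/III-3 aff II-1×II-2: kk
K/IV-1 un III-1×III-2: KK|Kk
⇒ K over [I-1,I-2,II-1,II-2,III-1,III-2,III-3,IV-1]: 4 consistent
W/I-1 un ·: WW|Ww
W/I-2 un ·: WW|Ww
W/II-1 un I-1×I-2: WW|Ww
W/II-2 un ·: WW|Ww
W/III-1 ? II-1×II-2: WW|Ww|ww
W/III-2 un ·: WW|Ww
W/III-3 un II-1×II-2: WW|Ww
W/IV-1 un III-1×III-2: WW|Ww
⇒ W over [I-1,I-2,II-1,II-2,III-1,III-2,III-3,IV-1]: 164 consistent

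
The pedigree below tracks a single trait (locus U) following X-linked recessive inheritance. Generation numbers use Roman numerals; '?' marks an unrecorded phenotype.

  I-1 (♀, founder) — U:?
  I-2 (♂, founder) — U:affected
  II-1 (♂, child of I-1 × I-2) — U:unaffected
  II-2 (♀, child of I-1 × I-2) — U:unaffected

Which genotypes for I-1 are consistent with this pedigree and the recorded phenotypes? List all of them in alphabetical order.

U/I-1 ? ·: X^UX^U|X^UX^u
U/I-2 aff ·: X^uY
U/II-1 un I-1×I-2: X^UY
U/II-2 un I-1×I-2: X^UX^u
⇒ U over [I-1,I-2,II-1,II-2]: 2 consistent

I-1 ∈ {X^UX^U, X^UX^u}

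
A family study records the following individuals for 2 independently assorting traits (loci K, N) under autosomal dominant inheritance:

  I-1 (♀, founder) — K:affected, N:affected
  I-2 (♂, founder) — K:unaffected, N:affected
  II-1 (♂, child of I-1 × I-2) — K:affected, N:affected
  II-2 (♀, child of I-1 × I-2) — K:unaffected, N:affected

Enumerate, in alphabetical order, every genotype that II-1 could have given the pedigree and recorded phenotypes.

K/I-1 aff ·: Kk
K/I-2 un ·: kk
K/II-1 aff I-1×I-2: Kk
K/II-2 un I-1×I-2: kk
⇒ K over [I-1,I-2,II-1,II-2]: 1 consistent
N/I-1 aff ·: Nn|NN
N/I-2 aff ·: Nn|NN
N/II-1 aff I-1×I-2: Nn|NN
N/II-2 aff I-1×I-2: Nn|NN
⇒ N over [I-1,I-2,II-1,II-2]: 13 consistent

II-1 ∈ {Kk NN, Kk Nn}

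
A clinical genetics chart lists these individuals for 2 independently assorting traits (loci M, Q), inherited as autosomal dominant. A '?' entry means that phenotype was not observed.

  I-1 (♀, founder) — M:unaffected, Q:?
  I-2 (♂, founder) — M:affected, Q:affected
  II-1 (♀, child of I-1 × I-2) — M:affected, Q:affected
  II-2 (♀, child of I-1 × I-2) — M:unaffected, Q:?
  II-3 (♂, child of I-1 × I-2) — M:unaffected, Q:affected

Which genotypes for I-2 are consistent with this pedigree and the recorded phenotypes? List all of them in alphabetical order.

M/I-1 un ·: mm
M/I-2 aff ·: Mm
M/II-1 aff I-1×I-2: Mm
M/II-2 un I-1×I-2: mm
M/II-3 un I-1×I-2: mm
⇒ M over [I-1,I-2,II-1,II-2,II-3]: 1 consistent
Q/I-1 ? ·: qq|Qq|QQ
Q/I-2 aff ·: Qq|QQ
Q/II-1 aff I-1×I-2: Qq|QQ
Q/II-2 ? I-1×I-2: qq|Qq|QQ
Q/II-3 aff I-1×I-2: Qq|QQ
⇒ Q over [I-1,I-2,II-1,II-2,II-3]: 32 consistent

I-2 ∈ {Mm QQ, Mm Qq}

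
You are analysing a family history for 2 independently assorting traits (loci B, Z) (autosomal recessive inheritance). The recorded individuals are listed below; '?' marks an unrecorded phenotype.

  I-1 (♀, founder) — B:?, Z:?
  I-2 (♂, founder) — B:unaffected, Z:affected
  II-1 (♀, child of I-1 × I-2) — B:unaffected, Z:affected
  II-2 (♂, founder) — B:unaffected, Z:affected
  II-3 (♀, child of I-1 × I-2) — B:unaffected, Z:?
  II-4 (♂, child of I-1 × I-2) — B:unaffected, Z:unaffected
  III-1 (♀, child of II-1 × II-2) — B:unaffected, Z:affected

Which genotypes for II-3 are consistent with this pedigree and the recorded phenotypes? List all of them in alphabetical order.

B/I-1 ? ·: BB|Bb|bb
B/I-2 un ·: BB|Bb
B/II-1 un I-1×I-2: BB|Bb
B/II-2 un ·: BB|Bb
B/II-3 un I-1×I-2: BB|Bb
B/II-4 un I-1×I-2: BB|Bb
B/III-1 un II-1×II-2: BB|Bb
⇒ B over [I-1,I-2,II-1,II-2,II-3,II-4,III-1]: 95 consistent
Z/I-1 ? ·: Zz
Z/I-2 aff ·: zz
Z/II-1 aff I-1×I-2: zz
Z/II-2 aff ·: zz
Z/II-3 ? I-1×I-2: Zz|zz
Z/II-4 un I-1×I-2: Zz
Z/III-1 aff II-1×II-2: zz
⇒ Z over [I-1,I-2,II-1,II-2,II-3,II-4,III-1]: 2 consistent

II-3 ∈ {BB Zz, BB zz, Bb Zz, Bb zz}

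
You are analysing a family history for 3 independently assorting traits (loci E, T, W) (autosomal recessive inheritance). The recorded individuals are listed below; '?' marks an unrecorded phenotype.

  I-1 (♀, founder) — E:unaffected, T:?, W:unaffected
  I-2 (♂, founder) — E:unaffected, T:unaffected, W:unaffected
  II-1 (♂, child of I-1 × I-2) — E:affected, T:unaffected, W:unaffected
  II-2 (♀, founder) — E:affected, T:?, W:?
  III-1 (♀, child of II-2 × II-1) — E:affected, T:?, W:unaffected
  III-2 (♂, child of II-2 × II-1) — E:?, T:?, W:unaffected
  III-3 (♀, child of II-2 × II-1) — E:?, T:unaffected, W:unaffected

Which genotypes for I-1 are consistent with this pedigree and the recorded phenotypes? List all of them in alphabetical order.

I-1 ∈ {Ee TT WW, Ee TT Ww, Ee Tt WW, Ee Tt Ww, Ee tt WW, Ee tt Ww}

E/I-1 un ·: Ee
E/I-2 un ·: Ee
E/II-1 aff I-1×I-2: ee
E/II-2 aff ·: ee
E/III-1 aff II-2×II-1: ee
E/III-2 ? II-2×II-1: ee
E/III-3 ? II-2×II-1: ee
⇒ E over [I-1,I-2,II-1,II-2,III-1,III-2,III-3]: 1 consistent
T/I-1 ? ·: TT|Tt|tt
T/I-2 un ·: TT|Tt
T/II-1 un I-1×I-2: TT|Tt
T/II-2 ? ·: TT|Tt|tt
T/III-1 ? II-2×II-1: TT|Tt|tt
T/III-2 ? II-2×II-1: TT|Tt|tt
T/III-3 un II-2×II-1: TT|Tt
⇒ T over [I-1,I-2,II-1,II-2,III-1,III-2,III-3]: 190 consistent
W/I-1 un ·: WW|Ww
W/I-2 un ·: WW|Ww
W/II-1 un I-1×I-2: WW|Ww
W/II-2 ? ·: WW|Ww|ww
W/III-1 un II-2×II-1: WW|Ww
W/III-2 un II-2×II-1: WW|Ww
W/III-3 un II-2×II-1: WW|Ww
⇒ W over [I-1,I-2,II-1,II-2,III-1,III-2,III-3]: 91 consistent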